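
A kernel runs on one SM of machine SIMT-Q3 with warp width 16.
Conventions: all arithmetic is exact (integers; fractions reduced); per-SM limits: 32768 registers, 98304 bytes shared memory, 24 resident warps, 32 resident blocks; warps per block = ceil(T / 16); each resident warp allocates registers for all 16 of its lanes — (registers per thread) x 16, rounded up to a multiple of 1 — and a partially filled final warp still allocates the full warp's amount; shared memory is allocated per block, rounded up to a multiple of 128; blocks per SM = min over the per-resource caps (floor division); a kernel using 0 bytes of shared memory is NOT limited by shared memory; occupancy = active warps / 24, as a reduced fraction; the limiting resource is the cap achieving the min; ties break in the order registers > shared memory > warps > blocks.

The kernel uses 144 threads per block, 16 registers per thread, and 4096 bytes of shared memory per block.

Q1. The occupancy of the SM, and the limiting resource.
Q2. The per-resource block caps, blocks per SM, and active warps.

Answer: occupancy 3/4, limited by warps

registers: 14 blocks
shared memory: 24 blocks
warps: 2 blocks
blocks: 32 blocks

Answer: 2 blocks, 18 active warps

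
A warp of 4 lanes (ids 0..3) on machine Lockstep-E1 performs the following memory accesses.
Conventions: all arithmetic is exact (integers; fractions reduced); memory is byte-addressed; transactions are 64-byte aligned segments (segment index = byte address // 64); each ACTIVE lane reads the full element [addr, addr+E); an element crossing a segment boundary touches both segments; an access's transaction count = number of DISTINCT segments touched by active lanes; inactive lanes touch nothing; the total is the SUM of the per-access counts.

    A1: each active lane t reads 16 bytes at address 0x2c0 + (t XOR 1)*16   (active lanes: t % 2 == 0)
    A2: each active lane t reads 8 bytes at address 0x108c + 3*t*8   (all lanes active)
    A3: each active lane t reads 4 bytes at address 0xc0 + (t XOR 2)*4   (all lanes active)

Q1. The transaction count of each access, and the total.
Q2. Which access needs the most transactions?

A1: 1 transaction
A2: 2 transactions
A3: 1 transaction

Answer: 1,2,1; total 4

Answer: A2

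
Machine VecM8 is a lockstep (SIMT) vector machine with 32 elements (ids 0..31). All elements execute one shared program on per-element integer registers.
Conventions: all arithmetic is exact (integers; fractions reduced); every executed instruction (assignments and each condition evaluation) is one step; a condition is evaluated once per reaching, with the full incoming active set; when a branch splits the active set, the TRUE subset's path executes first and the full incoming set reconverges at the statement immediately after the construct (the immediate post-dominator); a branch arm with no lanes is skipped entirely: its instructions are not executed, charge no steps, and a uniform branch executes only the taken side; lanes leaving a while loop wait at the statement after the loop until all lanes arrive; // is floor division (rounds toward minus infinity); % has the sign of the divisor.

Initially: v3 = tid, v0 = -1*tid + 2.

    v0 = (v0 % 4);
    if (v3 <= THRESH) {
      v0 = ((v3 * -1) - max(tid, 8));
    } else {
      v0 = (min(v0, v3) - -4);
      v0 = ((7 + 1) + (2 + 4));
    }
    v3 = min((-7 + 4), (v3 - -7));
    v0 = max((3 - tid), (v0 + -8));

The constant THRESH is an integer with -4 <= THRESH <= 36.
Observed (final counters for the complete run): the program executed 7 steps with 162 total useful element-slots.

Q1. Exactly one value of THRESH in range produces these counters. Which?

Answer: THRESH = 29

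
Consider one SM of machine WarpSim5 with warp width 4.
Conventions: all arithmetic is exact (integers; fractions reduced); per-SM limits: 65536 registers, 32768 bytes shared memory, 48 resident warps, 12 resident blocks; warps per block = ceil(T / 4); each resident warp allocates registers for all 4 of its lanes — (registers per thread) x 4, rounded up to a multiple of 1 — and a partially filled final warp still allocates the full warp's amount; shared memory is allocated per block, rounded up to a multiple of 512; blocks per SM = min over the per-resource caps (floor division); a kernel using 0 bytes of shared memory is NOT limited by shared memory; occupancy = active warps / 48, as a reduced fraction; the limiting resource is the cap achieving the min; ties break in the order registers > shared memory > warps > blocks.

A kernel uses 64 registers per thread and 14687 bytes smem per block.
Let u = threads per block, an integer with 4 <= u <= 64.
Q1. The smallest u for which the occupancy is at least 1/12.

Answer: u = 5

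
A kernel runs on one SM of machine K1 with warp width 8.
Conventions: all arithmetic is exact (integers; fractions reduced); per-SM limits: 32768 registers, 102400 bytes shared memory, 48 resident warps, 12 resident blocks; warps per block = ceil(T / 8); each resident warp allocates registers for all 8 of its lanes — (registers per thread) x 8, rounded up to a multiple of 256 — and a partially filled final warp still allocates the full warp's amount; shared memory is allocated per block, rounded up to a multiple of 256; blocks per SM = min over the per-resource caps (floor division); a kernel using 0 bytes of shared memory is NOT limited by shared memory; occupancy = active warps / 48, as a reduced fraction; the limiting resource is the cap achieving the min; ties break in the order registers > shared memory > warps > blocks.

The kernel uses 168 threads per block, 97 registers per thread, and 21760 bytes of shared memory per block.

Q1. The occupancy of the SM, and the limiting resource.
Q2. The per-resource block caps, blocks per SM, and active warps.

Answer: occupancy 7/16, limited by registers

registers: 1 block
shared memory: 4 blocks
warps: 2 blocks
blocks: 12 blocks

Answer: 1 block, 21 active warps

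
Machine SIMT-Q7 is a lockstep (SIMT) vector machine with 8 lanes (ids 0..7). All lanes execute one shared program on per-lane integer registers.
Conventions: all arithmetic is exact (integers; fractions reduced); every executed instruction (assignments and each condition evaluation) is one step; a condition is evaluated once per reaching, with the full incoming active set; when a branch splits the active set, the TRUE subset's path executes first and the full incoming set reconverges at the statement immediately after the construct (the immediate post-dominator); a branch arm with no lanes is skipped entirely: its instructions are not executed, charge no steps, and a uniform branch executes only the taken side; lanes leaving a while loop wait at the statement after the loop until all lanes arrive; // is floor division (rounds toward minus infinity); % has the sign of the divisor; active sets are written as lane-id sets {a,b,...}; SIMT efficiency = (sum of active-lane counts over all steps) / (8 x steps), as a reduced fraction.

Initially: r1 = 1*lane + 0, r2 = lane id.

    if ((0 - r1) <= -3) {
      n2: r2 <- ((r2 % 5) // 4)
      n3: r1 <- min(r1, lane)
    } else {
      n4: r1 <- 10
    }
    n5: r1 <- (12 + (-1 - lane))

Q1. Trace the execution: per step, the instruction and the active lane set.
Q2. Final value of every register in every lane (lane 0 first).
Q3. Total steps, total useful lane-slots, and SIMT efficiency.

step 0: eval ((0 - r1) <= -3)        {0,1,2,3,4,5,6,7}
step 1: r2 <- ((r2 % 5) // 4)        {3,4,5,6,7}
step 2: r1 <- min(r1, lane)          {3,4,5,6,7}
step 3: r1 <- 10                     {0,1,2}
step 4: r1 <- (12 + (-1 - lane))     {0,1,2,3,4,5,6,7}

Answer: 5 steps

r1: 11,10,9,8,7,6,5,4
r2: 0,1,2,0,1,0,0,0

steps = 5; useful = 29; efficiency = 29/40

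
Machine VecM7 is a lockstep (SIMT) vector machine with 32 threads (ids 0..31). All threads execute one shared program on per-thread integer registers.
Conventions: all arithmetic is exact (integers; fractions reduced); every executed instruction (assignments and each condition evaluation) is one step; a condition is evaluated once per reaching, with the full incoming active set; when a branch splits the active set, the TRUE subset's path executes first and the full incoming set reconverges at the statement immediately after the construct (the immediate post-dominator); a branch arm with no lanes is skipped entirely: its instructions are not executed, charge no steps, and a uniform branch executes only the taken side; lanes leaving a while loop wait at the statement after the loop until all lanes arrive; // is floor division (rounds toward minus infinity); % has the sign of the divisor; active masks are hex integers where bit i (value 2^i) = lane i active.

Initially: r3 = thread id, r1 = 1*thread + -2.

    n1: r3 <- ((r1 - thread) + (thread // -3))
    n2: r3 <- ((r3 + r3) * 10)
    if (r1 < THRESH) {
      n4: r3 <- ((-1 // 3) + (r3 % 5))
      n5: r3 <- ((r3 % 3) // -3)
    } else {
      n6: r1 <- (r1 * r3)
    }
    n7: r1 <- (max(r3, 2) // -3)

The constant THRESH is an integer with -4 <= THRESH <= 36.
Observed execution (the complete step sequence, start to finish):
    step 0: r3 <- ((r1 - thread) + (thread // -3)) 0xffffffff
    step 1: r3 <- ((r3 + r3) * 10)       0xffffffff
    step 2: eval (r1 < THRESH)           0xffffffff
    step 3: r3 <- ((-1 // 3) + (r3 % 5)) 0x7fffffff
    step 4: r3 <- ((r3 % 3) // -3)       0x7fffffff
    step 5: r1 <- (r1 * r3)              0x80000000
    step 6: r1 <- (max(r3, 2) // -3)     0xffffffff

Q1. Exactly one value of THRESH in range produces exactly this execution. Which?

Answer: THRESH = 29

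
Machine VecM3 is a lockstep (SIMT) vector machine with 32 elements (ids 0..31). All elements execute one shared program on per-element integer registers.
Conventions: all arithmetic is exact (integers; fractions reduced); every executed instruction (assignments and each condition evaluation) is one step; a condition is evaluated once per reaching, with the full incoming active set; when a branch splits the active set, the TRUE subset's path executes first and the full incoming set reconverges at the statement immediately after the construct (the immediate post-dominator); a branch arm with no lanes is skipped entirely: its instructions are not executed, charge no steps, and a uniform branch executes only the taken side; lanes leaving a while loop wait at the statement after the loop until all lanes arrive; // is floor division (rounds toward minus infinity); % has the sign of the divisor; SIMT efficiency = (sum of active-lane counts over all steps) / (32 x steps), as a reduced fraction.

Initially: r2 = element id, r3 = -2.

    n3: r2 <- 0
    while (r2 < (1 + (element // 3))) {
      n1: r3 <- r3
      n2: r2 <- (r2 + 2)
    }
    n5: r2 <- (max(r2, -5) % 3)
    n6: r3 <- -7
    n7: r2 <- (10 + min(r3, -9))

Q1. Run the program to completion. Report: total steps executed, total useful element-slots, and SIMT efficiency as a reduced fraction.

Answer: 23 steps, 466 useful, 233/368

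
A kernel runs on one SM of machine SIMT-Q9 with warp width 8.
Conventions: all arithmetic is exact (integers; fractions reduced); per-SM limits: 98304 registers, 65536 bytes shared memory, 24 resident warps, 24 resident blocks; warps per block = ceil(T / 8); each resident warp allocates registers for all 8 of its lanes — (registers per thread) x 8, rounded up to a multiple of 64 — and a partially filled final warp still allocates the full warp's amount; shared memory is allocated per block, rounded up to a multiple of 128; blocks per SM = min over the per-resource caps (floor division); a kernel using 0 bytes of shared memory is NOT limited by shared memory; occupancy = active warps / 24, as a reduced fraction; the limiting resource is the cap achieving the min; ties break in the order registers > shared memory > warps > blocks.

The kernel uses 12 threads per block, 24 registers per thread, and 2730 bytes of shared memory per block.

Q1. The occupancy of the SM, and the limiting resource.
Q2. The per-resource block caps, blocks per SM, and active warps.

Answer: occupancy 1, limited by warps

registers: 256 blocks
shared memory: 23 blocks
warps: 12 blocks
blocks: 24 blocks

Answer: 12 blocks, 24 active warps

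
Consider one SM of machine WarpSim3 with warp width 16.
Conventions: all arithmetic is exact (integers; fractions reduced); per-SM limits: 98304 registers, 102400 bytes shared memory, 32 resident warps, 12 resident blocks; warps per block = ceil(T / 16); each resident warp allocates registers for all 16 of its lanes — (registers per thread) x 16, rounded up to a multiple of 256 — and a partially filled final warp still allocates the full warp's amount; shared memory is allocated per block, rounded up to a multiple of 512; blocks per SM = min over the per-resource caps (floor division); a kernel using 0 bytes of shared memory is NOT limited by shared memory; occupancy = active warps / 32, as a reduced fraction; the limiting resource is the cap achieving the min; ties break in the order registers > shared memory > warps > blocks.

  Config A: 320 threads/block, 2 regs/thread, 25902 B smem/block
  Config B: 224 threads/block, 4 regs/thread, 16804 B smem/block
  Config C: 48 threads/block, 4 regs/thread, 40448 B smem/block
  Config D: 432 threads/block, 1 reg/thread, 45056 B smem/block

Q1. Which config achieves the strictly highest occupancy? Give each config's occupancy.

occupancies: A 5/8, B 7/8, C 3/16, D 27/32

Answer: B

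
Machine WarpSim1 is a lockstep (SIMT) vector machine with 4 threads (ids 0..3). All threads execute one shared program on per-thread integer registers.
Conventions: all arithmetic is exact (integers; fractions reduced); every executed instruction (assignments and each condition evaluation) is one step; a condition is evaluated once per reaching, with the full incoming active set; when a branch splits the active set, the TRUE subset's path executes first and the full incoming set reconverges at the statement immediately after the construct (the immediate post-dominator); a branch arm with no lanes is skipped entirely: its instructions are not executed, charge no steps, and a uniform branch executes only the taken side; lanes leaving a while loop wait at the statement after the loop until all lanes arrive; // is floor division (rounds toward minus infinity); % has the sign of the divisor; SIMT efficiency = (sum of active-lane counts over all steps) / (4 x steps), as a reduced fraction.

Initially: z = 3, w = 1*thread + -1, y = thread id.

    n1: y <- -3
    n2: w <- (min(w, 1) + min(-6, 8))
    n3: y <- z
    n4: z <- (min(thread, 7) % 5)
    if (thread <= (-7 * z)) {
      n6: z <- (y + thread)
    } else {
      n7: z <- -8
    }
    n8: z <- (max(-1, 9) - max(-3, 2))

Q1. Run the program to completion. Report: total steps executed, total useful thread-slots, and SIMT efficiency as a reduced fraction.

Answer: 8 steps, 28 useful, 7/8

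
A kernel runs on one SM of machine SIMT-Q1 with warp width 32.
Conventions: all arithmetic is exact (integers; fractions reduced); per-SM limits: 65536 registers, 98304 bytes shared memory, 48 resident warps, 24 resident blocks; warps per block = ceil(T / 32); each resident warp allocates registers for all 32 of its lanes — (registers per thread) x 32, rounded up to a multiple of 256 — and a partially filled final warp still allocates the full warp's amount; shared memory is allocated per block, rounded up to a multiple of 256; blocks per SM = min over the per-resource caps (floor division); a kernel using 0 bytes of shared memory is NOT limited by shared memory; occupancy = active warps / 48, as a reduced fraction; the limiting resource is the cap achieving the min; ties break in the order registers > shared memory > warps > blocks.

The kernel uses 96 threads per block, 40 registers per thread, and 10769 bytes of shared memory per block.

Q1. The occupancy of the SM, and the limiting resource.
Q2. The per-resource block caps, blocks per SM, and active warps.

Answer: occupancy 1/2, limited by shared memory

registers: 17 blocks
shared memory: 8 blocks
warps: 16 blocks
blocks: 24 blocks

Answer: 8 blocks, 24 active warps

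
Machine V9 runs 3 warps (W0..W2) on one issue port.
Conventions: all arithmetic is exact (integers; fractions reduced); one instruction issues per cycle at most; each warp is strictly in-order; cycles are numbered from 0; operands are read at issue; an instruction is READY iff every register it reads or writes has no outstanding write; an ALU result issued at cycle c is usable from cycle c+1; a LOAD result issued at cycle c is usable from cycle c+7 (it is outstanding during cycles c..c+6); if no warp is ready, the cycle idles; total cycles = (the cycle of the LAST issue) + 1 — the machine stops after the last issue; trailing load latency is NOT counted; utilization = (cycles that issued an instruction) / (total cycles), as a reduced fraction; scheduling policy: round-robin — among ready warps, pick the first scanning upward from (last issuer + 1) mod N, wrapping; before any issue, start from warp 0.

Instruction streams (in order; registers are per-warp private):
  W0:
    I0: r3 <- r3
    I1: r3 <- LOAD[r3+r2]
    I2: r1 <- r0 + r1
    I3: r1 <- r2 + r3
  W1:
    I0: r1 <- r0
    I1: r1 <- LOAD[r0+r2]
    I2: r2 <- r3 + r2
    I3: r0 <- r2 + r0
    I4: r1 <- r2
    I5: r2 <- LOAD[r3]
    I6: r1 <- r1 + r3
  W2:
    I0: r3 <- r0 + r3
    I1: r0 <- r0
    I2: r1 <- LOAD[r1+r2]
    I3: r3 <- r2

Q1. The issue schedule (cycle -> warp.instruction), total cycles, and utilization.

cycle 0: W0.I0
cycle 1: W1.I0
cycle 2: W2.I0
cycle 3: W0.I1
cycle 4: W1.I1
cycle 5: W2.I1
cycle 6: W0.I2
cycle 7: W1.I2
cycle 8: W2.I2
cycle 9: W1.I3
cycle 10: W2.I3
cycle 11: W0.I3
cycle 12: W1.I4
cycle 13: W1.I5
cycle 14: W1.I6

Answer: 15 cycles, utilization 1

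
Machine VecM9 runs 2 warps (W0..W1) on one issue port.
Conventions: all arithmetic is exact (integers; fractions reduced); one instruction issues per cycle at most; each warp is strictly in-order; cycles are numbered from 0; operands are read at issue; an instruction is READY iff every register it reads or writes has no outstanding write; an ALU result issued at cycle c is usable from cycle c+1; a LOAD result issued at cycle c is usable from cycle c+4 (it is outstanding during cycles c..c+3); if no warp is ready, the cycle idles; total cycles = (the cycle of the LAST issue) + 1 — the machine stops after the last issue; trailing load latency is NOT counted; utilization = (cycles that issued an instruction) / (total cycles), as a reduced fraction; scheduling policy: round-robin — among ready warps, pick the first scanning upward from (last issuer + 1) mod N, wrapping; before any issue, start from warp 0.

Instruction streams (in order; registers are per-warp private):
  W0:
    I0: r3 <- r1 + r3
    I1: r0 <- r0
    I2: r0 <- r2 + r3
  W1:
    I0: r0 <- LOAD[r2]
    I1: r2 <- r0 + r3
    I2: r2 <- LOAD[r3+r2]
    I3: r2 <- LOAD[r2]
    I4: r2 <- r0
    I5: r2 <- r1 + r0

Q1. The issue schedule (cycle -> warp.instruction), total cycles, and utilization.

cycle 0: W0.I0
cycle 1: W1.I0
cycle 2: W0.I1
cycle 3: W0.I2
cycle 4: idle
cycle 5: W1.I1
cycle 6: W1.I2
cycle 7: idle
cycle 8: idle
cycle 9: idle
cycle 10: W1.I3
cycle 11: idle
cycle 12: idle
cycle 13: idle
cycle 14: W1.I4
cycle 15: W1.I5

Answer: 16 cycles, utilization 9/16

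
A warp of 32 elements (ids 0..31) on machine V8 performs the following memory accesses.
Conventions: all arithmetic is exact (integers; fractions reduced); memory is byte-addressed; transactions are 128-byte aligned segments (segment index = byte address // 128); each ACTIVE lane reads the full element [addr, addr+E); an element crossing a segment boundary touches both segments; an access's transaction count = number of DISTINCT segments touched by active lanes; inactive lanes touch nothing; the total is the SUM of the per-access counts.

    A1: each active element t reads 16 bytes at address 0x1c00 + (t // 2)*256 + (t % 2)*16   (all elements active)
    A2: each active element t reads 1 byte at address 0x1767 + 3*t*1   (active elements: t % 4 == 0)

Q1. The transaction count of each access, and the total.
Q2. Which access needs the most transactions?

A1: 16 transactions
A2: 2 transactions

Answer: 16,2; total 18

Answer: A1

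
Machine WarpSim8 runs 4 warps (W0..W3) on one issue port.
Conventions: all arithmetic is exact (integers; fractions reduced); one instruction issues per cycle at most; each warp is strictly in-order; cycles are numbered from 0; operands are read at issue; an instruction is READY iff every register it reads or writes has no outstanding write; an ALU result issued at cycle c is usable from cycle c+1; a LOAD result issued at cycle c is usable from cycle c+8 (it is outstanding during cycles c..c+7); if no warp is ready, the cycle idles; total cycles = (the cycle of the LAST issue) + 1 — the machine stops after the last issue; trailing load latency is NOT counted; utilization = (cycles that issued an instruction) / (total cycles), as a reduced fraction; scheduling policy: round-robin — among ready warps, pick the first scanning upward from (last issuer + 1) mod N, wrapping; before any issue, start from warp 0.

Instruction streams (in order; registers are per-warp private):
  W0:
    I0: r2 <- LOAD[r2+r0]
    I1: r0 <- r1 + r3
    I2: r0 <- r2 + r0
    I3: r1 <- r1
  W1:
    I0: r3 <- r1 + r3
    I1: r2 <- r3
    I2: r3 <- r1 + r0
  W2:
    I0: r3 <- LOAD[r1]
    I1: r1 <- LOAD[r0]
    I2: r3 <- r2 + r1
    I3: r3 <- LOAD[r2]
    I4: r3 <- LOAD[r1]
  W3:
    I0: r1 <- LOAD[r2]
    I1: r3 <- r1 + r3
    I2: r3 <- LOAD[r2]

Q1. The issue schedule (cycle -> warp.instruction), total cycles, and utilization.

cycle 0: W0.I0
cycle 1: W1.I0
cycle 2: W2.I0
cycle 3: W3.I0
cycle 4: W0.I1
cycle 5: W1.I1
cycle 6: W2.I1
cycle 7: W1.I2
cycle 8: W0.I2
cycle 9: W0.I3
cycle 10: idle
cycle 11: W3.I1
cycle 12: W3.I2
cycle 13: idle
cycle 14: W2.I2
cycle 15: W2.I3
cycle 16: idle
cycle 17: idle
cycle 18: idle
cycle 19: idle
cycle 20: idle
cycle 21: idle
cycle 22: idle
cycle 23: W2.I4

Answer: 24 cycles, utilization 5/8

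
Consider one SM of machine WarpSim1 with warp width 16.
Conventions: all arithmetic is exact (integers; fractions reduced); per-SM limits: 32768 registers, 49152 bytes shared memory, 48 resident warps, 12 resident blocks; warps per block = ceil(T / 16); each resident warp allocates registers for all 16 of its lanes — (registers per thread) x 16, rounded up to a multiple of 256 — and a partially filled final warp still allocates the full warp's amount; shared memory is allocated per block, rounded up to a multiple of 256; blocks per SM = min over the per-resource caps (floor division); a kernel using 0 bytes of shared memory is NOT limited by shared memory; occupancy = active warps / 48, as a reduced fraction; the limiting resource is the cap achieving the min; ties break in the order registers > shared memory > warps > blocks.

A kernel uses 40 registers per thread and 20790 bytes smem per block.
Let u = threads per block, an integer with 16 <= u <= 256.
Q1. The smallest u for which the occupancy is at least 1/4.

Answer: u = 81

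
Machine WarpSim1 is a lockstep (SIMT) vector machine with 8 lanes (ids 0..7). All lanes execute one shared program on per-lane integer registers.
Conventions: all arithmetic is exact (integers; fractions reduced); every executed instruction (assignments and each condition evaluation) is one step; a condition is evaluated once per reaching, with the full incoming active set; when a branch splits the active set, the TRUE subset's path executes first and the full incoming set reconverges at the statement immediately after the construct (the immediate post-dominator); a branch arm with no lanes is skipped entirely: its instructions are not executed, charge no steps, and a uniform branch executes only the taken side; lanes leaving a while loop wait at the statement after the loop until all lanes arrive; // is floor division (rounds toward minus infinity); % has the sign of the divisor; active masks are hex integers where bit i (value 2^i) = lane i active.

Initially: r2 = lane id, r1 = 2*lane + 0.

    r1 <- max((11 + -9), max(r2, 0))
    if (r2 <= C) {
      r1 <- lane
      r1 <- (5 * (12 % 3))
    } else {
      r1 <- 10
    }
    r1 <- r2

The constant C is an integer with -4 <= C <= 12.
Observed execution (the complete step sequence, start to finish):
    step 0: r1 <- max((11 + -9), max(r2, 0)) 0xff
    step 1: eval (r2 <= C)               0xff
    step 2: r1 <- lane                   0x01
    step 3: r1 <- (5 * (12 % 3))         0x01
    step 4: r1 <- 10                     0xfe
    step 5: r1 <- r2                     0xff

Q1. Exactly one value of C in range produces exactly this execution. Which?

Answer: C = 0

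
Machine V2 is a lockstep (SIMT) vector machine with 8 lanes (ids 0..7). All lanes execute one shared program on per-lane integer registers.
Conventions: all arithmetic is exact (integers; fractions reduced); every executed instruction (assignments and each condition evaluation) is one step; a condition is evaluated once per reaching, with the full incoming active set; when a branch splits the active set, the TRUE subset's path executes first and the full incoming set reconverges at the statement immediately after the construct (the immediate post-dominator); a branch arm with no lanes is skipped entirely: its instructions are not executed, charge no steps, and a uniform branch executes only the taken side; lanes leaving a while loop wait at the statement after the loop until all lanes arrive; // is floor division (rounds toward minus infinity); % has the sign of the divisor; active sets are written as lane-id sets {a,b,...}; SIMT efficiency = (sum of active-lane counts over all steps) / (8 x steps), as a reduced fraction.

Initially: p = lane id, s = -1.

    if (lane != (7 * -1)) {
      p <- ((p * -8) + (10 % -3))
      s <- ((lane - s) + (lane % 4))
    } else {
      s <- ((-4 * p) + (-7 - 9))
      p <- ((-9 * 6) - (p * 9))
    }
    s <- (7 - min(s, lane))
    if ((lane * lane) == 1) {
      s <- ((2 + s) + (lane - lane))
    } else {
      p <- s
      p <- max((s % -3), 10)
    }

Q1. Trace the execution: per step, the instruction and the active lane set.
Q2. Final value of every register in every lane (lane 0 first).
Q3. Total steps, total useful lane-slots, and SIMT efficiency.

step 0: eval (lane != (7 * -1))      {0,1,2,3,4,5,6,7}
step 1: p <- ((p * -8) + (10 % -3))  {0,1,2,3,4,5,6,7}
step 2: s <- ((lane - s) + (lane % 4)) {0,1,2,3,4,5,6,7}
step 3: s <- (7 - min(s, lane))      {0,1,2,3,4,5,6,7}
step 4: eval ((lane * lane) == 1)    {0,1,2,3,4,5,6,7}
step 5: s <- ((2 + s) + (lane - lane)) {1}
step 6: p <- s                       {0,2,3,4,5,6,7}
step 7: p <- max((s % -3), 10)       {0,2,3,4,5,6,7}

Answer: 8 steps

p: 10,-10,10,10,10,10,10,10
s: 7,8,5,4,3,2,1,0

steps = 8; useful = 55; efficiency = 55/64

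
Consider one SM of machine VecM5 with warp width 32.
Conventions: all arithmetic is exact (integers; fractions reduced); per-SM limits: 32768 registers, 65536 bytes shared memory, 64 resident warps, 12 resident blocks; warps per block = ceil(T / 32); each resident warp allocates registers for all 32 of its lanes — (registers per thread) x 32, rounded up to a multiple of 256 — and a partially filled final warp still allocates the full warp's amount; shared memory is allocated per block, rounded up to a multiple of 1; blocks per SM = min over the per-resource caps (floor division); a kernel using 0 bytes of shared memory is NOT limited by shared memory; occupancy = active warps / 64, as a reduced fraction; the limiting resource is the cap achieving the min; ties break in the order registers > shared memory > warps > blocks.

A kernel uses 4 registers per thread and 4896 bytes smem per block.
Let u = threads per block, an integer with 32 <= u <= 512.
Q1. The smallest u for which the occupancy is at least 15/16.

Answer: u = 129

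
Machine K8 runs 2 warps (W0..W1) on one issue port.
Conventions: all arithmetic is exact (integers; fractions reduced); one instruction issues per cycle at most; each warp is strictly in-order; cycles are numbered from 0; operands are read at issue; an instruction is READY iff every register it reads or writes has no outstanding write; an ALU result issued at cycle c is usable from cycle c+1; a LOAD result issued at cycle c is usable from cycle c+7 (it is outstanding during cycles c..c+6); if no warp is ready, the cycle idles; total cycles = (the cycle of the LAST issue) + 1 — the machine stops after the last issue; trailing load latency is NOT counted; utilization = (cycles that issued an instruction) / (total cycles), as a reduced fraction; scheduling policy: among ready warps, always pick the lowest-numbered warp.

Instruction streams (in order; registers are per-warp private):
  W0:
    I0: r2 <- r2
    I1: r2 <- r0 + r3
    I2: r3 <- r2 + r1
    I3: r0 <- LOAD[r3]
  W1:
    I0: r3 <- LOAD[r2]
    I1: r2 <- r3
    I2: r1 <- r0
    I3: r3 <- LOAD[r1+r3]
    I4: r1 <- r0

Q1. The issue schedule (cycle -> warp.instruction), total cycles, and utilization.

cycle 0: W0.I0
cycle 1: W0.I1
cycle 2: W0.I2
cycle 3: W0.I3
cycle 4: W1.I0
cycle 5: idle
cycle 6: idle
cycle 7: idle
cycle 8: idle
cycle 9: idle
cycle 10: idle
cycle 11: W1.I1
cycle 12: W1.I2
cycle 13: W1.I3
cycle 14: W1.I4

Answer: 15 cycles, utilization 3/5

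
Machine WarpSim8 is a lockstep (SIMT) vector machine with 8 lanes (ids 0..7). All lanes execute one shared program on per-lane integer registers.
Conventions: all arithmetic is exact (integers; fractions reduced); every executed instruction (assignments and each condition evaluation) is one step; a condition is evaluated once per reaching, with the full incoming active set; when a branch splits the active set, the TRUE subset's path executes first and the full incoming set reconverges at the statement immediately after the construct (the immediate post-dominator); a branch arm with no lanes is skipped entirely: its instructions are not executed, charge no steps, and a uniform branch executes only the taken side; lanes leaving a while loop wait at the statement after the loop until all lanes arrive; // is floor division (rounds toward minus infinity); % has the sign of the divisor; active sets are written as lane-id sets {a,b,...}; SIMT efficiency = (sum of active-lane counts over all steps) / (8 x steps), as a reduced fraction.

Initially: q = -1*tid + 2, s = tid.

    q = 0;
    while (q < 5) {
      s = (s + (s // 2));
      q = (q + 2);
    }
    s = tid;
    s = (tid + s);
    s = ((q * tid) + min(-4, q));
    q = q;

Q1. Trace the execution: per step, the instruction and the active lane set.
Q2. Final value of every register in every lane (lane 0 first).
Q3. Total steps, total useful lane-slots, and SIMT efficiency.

step 0: q <- 0                       {0,1,2,3,4,5,6,7}
step 1: eval (q < 5)                 {0,1,2,3,4,5,6,7}
step 2: s <- (s + (s // 2))          {0,1,2,3,4,5,6,7}
step 3: q <- (q + 2)                 {0,1,2,3,4,5,6,7}
step 4: eval (q < 5)                 {0,1,2,3,4,5,6,7}
step 5: s <- (s + (s // 2))          {0,1,2,3,4,5,6,7}
step 6: q <- (q + 2)                 {0,1,2,3,4,5,6,7}
step 7: eval (q < 5)                 {0,1,2,3,4,5,6,7}
step 8: s <- (s + (s // 2))          {0,1,2,3,4,5,6,7}
step 9: q <- (q + 2)                 {0,1,2,3,4,5,6,7}
step 10: eval (q < 5)                 {0,1,2,3,4,5,6,7}
step 11: s <- tid                     {0,1,2,3,4,5,6,7}
step 12: s <- (tid + s)               {0,1,2,3,4,5,6,7}
step 13: s <- ((q * tid) + min(-4, q)) {0,1,2,3,4,5,6,7}
step 14: q <- q                       {0,1,2,3,4,5,6,7}

Answer: 15 steps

q: 6,6,6,6,6,6,6,6
s: -4,2,8,14,20,26,32,38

steps = 15; useful = 120; efficiency = 120/120 = 1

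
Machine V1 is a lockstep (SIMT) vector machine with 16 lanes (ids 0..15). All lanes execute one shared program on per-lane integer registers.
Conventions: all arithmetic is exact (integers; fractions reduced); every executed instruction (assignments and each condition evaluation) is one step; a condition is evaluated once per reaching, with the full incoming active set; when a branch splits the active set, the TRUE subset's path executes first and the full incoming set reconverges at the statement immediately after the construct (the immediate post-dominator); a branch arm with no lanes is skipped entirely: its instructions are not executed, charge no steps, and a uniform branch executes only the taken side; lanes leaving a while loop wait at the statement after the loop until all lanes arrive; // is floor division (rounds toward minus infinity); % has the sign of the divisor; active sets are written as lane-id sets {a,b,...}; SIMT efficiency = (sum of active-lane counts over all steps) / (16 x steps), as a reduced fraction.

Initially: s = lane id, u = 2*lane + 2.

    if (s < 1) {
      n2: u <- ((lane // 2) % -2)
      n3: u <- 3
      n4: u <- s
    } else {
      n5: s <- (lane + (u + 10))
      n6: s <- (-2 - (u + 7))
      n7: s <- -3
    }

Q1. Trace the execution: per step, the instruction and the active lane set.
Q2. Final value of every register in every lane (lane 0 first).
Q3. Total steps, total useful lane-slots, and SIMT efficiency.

step 0: eval (s < 1)                 {0,1,2,3,4,5,6,7,8,9,10,11,12,13,14,15}
step 1: u <- ((lane // 2) % -2)      {0}
step 2: u <- 3                       {0}
step 3: u <- s                       {0}
step 4: s <- (lane + (u + 10))       {1,2,3,4,5,6,7,8,9,10,11,12,13,14,15}
step 5: s <- (-2 - (u + 7))          {1,2,3,4,5,6,7,8,9,10,11,12,13,14,15}
step 6: s <- -3                      {1,2,3,4,5,6,7,8,9,10,11,12,13,14,15}

Answer: 7 steps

s: 0,-3,-3,-3,-3,-3,-3,-3,-3,-3,-3,-3,-3,-3,-3,-3
u: 0,4,6,8,10,12,14,16,18,20,22,24,26,28,30,32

steps = 7; useful = 64; efficiency = 64/112 = 4/7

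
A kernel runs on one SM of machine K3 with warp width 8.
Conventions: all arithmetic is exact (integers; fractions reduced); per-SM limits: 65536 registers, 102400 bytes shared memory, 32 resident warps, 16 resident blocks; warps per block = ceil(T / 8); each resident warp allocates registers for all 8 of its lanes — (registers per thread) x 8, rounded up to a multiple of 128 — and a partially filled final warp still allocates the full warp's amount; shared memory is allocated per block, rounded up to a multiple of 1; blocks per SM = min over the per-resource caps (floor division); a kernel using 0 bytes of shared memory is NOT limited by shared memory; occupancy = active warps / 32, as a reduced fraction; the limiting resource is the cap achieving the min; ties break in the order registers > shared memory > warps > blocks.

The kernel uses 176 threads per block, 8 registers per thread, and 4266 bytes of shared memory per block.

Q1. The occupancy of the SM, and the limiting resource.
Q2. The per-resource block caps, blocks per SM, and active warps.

Answer: occupancy 11/16, limited by warps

registers: 23 blocks
shared memory: 24 blocks
warps: 1 block
blocks: 16 blocks

Answer: 1 block, 22 active warps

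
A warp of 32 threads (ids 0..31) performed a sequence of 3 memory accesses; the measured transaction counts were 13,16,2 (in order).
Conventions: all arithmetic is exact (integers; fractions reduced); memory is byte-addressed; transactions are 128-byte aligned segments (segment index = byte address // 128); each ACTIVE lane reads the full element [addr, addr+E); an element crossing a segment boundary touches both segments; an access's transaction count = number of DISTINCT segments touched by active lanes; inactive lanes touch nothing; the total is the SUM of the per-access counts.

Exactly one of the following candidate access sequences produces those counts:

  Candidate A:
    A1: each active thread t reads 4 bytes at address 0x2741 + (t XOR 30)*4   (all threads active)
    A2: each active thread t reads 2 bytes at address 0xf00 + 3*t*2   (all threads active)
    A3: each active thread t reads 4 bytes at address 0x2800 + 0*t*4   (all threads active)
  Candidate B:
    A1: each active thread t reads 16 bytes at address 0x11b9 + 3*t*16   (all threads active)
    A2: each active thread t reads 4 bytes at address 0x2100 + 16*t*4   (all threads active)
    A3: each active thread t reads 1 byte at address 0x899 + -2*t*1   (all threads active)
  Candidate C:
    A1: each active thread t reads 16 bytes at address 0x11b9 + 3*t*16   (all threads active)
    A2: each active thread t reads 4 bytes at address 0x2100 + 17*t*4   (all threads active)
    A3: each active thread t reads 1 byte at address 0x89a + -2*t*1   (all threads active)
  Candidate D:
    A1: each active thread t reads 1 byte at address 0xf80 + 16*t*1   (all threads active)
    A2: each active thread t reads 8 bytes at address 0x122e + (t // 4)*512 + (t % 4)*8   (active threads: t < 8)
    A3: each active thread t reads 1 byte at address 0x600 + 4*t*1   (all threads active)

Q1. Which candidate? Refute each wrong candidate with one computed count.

A: A1 gives 2 transactions, not 13
C: A2 gives 17 transactions, not 16
D: A1 gives 4 transactions, not 13
B: all counts match (13,16,2)

Answer: B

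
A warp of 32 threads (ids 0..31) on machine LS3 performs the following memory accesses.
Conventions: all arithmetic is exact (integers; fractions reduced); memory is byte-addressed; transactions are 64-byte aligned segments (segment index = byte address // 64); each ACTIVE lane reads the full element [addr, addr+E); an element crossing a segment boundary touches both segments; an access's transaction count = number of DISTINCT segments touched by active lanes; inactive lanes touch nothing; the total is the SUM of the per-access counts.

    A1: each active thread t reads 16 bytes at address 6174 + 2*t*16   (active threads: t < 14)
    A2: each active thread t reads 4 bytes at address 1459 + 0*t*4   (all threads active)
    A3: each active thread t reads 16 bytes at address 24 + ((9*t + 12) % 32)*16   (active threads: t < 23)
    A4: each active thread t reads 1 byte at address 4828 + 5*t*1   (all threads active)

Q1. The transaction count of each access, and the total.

A1: 8 transactions
A2: 1 transaction
A3: 9 transactions
A4: 3 transactions

Answer: 8,1,9,3; total 21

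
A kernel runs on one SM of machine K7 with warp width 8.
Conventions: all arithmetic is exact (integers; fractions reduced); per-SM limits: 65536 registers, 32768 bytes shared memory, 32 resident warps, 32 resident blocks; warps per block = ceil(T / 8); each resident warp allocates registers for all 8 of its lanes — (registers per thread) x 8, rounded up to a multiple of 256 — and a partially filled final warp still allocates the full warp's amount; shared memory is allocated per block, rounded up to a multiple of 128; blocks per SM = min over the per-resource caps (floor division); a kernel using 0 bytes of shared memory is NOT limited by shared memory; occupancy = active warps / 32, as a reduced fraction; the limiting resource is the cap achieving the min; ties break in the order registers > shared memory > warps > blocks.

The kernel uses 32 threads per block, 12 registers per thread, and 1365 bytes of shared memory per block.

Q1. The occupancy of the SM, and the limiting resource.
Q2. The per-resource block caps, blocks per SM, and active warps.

Answer: occupancy 1, limited by warps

registers: 64 blocks
shared memory: 23 blocks
warps: 8 blocks
blocks: 32 blocks

Answer: 8 blocks, 32 active warps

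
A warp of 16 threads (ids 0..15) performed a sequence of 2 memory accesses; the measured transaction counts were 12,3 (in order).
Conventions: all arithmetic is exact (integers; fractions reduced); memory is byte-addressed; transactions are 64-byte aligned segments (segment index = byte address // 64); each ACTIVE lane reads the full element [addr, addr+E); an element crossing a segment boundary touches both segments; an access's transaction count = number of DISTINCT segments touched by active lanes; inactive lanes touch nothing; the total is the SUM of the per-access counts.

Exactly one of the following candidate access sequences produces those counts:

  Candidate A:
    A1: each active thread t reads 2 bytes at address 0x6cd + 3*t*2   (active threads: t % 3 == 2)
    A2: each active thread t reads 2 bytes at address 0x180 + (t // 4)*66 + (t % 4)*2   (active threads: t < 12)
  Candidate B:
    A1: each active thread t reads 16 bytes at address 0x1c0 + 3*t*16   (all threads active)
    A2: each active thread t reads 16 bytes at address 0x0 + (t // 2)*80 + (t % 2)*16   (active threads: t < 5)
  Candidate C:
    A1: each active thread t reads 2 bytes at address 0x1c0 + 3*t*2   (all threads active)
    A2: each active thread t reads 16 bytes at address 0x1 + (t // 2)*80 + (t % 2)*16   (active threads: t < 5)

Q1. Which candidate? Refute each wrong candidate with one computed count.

A: A1 gives 2 transactions, not 12
C: A1 gives 2 transactions, not 12
B: all counts match (12,3)

Answer: B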